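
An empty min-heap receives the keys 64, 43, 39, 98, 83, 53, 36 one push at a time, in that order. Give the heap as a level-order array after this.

[36, 64, 39, 98, 83, 53, 43]

Insert 64:
  append 64 at index 0 → [64] (no swap needed)
Insert 43:
  append 43 at index 1 → [64, 43]
  43 < parent 64 at index 0, swap → [43, 64]
Insert 39:
  append 39 at index 2 → [43, 64, 39]
  39 < parent 43 at index 0, swap → [39, 64, 43]
Insert 98:
  append 98 at index 3 → [39, 64, 43, 98] (no swap needed)
Insert 83:
  append 83 at index 4 → [39, 64, 43, 98, 83] (no swap needed)
Insert 53:
  append 53 at index 5 → [39, 64, 43, 98, 83, 53] (no swap needed)
Insert 36:
  append 36 at index 6 → [39, 64, 43, 98, 83, 53, 36]
  36 < parent 43 at index 2, swap → [39, 64, 36, 98, 83, 53, 43]
  36 < parent 39 at index 0, swap → [36, 64, 39, 98, 83, 53, 43]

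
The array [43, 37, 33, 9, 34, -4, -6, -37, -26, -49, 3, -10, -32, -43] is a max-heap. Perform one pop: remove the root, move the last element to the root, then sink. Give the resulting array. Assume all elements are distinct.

remove root 43; move last element -43 to root → [-43, 37, 33, 9, 34, -4, -6, -37, -26, -49, 3, -10, -32]
-43 vs larger child 37 at index 1, swap → [37, -43, 33, 9, 34, -4, -6, -37, -26, -49, 3, -10, -32]
-43 vs larger child 34 at index 4, swap → [37, 34, 33, 9, -43, -4, -6, -37, -26, -49, 3, -10, -32]
-43 vs larger child 3 at index 10, swap → [37, 34, 33, 9, 3, -4, -6, -37, -26, -49, -43, -10, -32]

[37, 34, 33, 9, 3, -4, -6, -37, -26, -49, -43, -10, -32]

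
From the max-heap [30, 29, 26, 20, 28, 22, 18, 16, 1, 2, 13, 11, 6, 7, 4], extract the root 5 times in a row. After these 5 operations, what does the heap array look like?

[20, 16, 18, 7, 13, 11, 6, 4, 1, 2]

extract-max #1 returns 30:
  remove root 30; move last element 4 to root → [4, 29, 26, 20, 28, 22, 18, 16, 1, 2, 13, 11, 6, 7]
  4 vs larger child 29 at index 1, swap → [29, 4, 26, 20, 28, 22, 18, 16, 1, 2, 13, 11, 6, 7]
  4 vs larger child 28 at index 4, swap → [29, 28, 26, 20, 4, 22, 18, 16, 1, 2, 13, 11, 6, 7]
  4 vs larger child 13 at index 10, swap → [29, 28, 26, 20, 13, 22, 18, 16, 1, 2, 4, 11, 6, 7]
extract-max #2 returns 29:
  remove root 29; move last element 7 to root → [7, 28, 26, 20, 13, 22, 18, 16, 1, 2, 4, 11, 6]
  7 vs larger child 28 at index 1, swap → [28, 7, 26, 20, 13, 22, 18, 16, 1, 2, 4, 11, 6]
  7 vs larger child 20 at index 3, swap → [28, 20, 26, 7, 13, 22, 18, 16, 1, 2, 4, 11, 6]
  7 vs larger child 16 at index 7, swap → [28, 20, 26, 16, 13, 22, 18, 7, 1, 2, 4, 11, 6]
extract-max #3 returns 28:
  remove root 28; move last element 6 to root → [6, 20, 26, 16, 13, 22, 18, 7, 1, 2, 4, 11]
  6 vs larger child 26 at index 2, swap → [26, 20, 6, 16, 13, 22, 18, 7, 1, 2, 4, 11]
  6 vs larger child 22 at index 5, swap → [26, 20, 22, 16, 13, 6, 18, 7, 1, 2, 4, 11]
  6 vs only child 11 at index 11, swap → [26, 20, 22, 16, 13, 11, 18, 7, 1, 2, 4, 6]
extract-max #4 returns 26:
  remove root 26; move last element 6 to root → [6, 20, 22, 16, 13, 11, 18, 7, 1, 2, 4]
  6 vs larger child 22 at index 2, swap → [22, 20, 6, 16, 13, 11, 18, 7, 1, 2, 4]
  6 vs larger child 18 at index 6, swap → [22, 20, 18, 16, 13, 11, 6, 7, 1, 2, 4]
extract-max #5 returns 22:
  remove root 22; move last element 4 to root → [4, 20, 18, 16, 13, 11, 6, 7, 1, 2]
  4 vs larger child 20 at index 1, swap → [20, 4, 18, 16, 13, 11, 6, 7, 1, 2]
  4 vs larger child 16 at index 3, swap → [20, 16, 18, 4, 13, 11, 6, 7, 1, 2]
  4 vs larger child 7 at index 7, swap → [20, 16, 18, 7, 13, 11, 6, 4, 1, 2]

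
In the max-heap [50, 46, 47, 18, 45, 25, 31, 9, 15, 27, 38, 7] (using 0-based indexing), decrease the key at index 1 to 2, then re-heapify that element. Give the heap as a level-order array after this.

set index 1 from 46 to 2 → [50, 2, 47, 18, 45, 25, 31, 9, 15, 27, 38, 7]
2 vs larger child 45 at index 4, swap → [50, 45, 47, 18, 2, 25, 31, 9, 15, 27, 38, 7]
2 vs larger child 38 at index 10, swap → [50, 45, 47, 18, 38, 25, 31, 9, 15, 27, 2, 7]

[50, 45, 47, 18, 38, 25, 31, 9, 15, 27, 2, 7]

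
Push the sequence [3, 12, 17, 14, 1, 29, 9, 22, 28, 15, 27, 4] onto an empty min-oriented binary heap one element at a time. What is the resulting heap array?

Insert 3:
  append 3 at index 0 → [3] (no swap needed)
Insert 12:
  append 12 at index 1 → [3, 12] (no swap needed)
Insert 17:
  append 17 at index 2 → [3, 12, 17] (no swap needed)
Insert 14:
  append 14 at index 3 → [3, 12, 17, 14] (no swap needed)
Insert 1:
  append 1 at index 4 → [3, 12, 17, 14, 1]
  1 < parent 12 at index 1, swap → [3, 1, 17, 14, 12]
  1 < parent 3 at index 0, swap → [1, 3, 17, 14, 12]
Insert 29:
  append 29 at index 5 → [1, 3, 17, 14, 12, 29] (no swap needed)
Insert 9:
  append 9 at index 6 → [1, 3, 17, 14, 12, 29, 9]
  9 < parent 17 at index 2, swap → [1, 3, 9, 14, 12, 29, 17]
Insert 22:
  append 22 at index 7 → [1, 3, 9, 14, 12, 29, 17, 22] (no swap needed)
Insert 28:
  append 28 at index 8 → [1, 3, 9, 14, 12, 29, 17, 22, 28] (no swap needed)
Insert 15:
  append 15 at index 9 → [1, 3, 9, 14, 12, 29, 17, 22, 28, 15] (no swap needed)
Insert 27:
  append 27 at index 10 → [1, 3, 9, 14, 12, 29, 17, 22, 28, 15, 27] (no swap needed)
Insert 4:
  append 4 at index 11 → [1, 3, 9, 14, 12, 29, 17, 22, 28, 15, 27, 4]
  4 < parent 29 at index 5, swap → [1, 3, 9, 14, 12, 4, 17, 22, 28, 15, 27, 29]
  4 < parent 9 at index 2, swap → [1, 3, 4, 14, 12, 9, 17, 22, 28, 15, 27, 29]

[1, 3, 4, 14, 12, 9, 17, 22, 28, 15, 27, 29]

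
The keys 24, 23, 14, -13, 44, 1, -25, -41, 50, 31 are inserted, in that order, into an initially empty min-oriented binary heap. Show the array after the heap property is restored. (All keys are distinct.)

[-41, -25, -13, 14, 31, 23, 1, 24, 50, 44]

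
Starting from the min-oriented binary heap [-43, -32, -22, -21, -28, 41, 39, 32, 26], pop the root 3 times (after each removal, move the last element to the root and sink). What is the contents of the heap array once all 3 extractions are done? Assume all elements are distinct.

extract-min #1 returns -43:
  remove root -43; move last element 26 to root → [26, -32, -22, -21, -28, 41, 39, 32]
  26 vs smaller child -32 at index 1, swap → [-32, 26, -22, -21, -28, 41, 39, 32]
  26 vs smaller child -28 at index 4, swap → [-32, -28, -22, -21, 26, 41, 39, 32]
extract-min #2 returns -32:
  remove root -32; move last element 32 to root → [32, -28, -22, -21, 26, 41, 39]
  32 vs smaller child -28 at index 1, swap → [-28, 32, -22, -21, 26, 41, 39]
  32 vs smaller child -21 at index 3, swap → [-28, -21, -22, 32, 26, 41, 39]
extract-min #3 returns -28:
  remove root -28; move last element 39 to root → [39, -21, -22, 32, 26, 41]
  39 vs smaller child -22 at index 2, swap → [-22, -21, 39, 32, 26, 41]

[-22, -21, 39, 32, 26, 41]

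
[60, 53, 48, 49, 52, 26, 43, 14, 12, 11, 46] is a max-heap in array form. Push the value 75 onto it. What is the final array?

[75, 53, 60, 49, 52, 48, 43, 14, 12, 11, 46, 26]

append 75 at index 11 → [60, 53, 48, 49, 52, 26, 43, 14, 12, 11, 46, 75]
75 > parent 26 at index 5, swap → [60, 53, 48, 49, 52, 75, 43, 14, 12, 11, 46, 26]
75 > parent 48 at index 2, swap → [60, 53, 75, 49, 52, 48, 43, 14, 12, 11, 46, 26]
75 > parent 60 at index 0, swap → [75, 53, 60, 49, 52, 48, 43, 14, 12, 11, 46, 26]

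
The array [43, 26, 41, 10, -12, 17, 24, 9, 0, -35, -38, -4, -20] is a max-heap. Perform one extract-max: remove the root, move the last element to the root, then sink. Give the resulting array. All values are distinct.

[41, 26, 24, 10, -12, 17, -20, 9, 0, -35, -38, -4]

remove root 43; move last element -20 to root → [-20, 26, 41, 10, -12, 17, 24, 9, 0, -35, -38, -4]
-20 vs larger child 41 at index 2, swap → [41, 26, -20, 10, -12, 17, 24, 9, 0, -35, -38, -4]
-20 vs larger child 24 at index 6, swap → [41, 26, 24, 10, -12, 17, -20, 9, 0, -35, -38, -4]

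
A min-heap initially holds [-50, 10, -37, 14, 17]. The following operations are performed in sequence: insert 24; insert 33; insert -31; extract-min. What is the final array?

insert 24:
  append 24 at index 5 → [-50, 10, -37, 14, 17, 24] (no swap needed)
insert 33:
  append 33 at index 6 → [-50, 10, -37, 14, 17, 24, 33] (no swap needed)
insert -31:
  append -31 at index 7 → [-50, 10, -37, 14, 17, 24, 33, -31]
  -31 < parent 14 at index 3, swap → [-50, 10, -37, -31, 17, 24, 33, 14]
  -31 < parent 10 at index 1, swap → [-50, -31, -37, 10, 17, 24, 33, 14]
extract-min → returns -50:
  remove root -50; move last element 14 to root → [14, -31, -37, 10, 17, 24, 33]
  14 vs smaller child -37 at index 2, swap → [-37, -31, 14, 10, 17, 24, 33]

[-37, -31, 14, 10, 17, 24, 33]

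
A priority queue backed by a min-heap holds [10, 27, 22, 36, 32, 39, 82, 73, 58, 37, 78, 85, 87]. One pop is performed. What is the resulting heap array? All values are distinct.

[22, 27, 39, 36, 32, 85, 82, 73, 58, 37, 78, 87]

remove root 10; move last element 87 to root → [87, 27, 22, 36, 32, 39, 82, 73, 58, 37, 78, 85]
87 vs smaller child 22 at index 2, swap → [22, 27, 87, 36, 32, 39, 82, 73, 58, 37, 78, 85]
87 vs smaller child 39 at index 5, swap → [22, 27, 39, 36, 32, 87, 82, 73, 58, 37, 78, 85]
87 vs only child 85 at index 11, swap → [22, 27, 39, 36, 32, 85, 82, 73, 58, 37, 78, 87]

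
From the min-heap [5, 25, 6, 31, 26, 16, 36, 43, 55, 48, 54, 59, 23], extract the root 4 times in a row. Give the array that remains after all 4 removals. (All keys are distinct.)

extract-min #1 returns 5:
  remove root 5; move last element 23 to root → [23, 25, 6, 31, 26, 16, 36, 43, 55, 48, 54, 59]
  23 vs smaller child 6 at index 2, swap → [6, 25, 23, 31, 26, 16, 36, 43, 55, 48, 54, 59]
  23 vs smaller child 16 at index 5, swap → [6, 25, 16, 31, 26, 23, 36, 43, 55, 48, 54, 59]
extract-min #2 returns 6:
  remove root 6; move last element 59 to root → [59, 25, 16, 31, 26, 23, 36, 43, 55, 48, 54]
  59 vs smaller child 16 at index 2, swap → [16, 25, 59, 31, 26, 23, 36, 43, 55, 48, 54]
  59 vs smaller child 23 at index 5, swap → [16, 25, 23, 31, 26, 59, 36, 43, 55, 48, 54]
extract-min #3 returns 16:
  remove root 16; move last element 54 to root → [54, 25, 23, 31, 26, 59, 36, 43, 55, 48]
  54 vs smaller child 23 at index 2, swap → [23, 25, 54, 31, 26, 59, 36, 43, 55, 48]
  54 vs smaller child 36 at index 6, swap → [23, 25, 36, 31, 26, 59, 54, 43, 55, 48]
extract-min #4 returns 23:
  remove root 23; move last element 48 to root → [48, 25, 36, 31, 26, 59, 54, 43, 55]
  48 vs smaller child 25 at index 1, swap → [25, 48, 36, 31, 26, 59, 54, 43, 55]
  48 vs smaller child 26 at index 4, swap → [25, 26, 36, 31, 48, 59, 54, 43, 55]

[25, 26, 36, 31, 48, 59, 54, 43, 55]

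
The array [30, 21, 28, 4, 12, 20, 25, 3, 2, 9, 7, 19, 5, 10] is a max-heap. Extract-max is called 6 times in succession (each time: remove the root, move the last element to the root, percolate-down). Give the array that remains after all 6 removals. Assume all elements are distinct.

[12, 9, 10, 4, 2, 7, 5, 3]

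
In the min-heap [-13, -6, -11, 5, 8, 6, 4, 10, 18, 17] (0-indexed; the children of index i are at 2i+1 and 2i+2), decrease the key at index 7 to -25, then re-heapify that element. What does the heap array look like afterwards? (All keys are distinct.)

set index 7 from 10 to -25 → [-13, -6, -11, 5, 8, 6, 4, -25, 18, 17]
-25 < parent 5 at index 3, swap → [-13, -6, -11, -25, 8, 6, 4, 5, 18, 17]
-25 < parent -6 at index 1, swap → [-13, -25, -11, -6, 8, 6, 4, 5, 18, 17]
-25 < parent -13 at index 0, swap → [-25, -13, -11, -6, 8, 6, 4, 5, 18, 17]

[-25, -13, -11, -6, 8, 6, 4, 5, 18, 17]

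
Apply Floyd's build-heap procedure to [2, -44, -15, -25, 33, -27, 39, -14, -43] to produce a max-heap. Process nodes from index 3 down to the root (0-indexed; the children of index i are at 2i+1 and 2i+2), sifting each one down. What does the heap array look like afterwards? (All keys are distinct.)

[39, 33, 2, -14, -44, -27, -15, -25, -43]

sift down from index 3:
  -25 vs larger child -14 at index 7, swap → [2, -44, -15, -14, 33, -27, 39, -25, -43]
sift down from index 2:
  -15 vs larger child 39 at index 6, swap → [2, -44, 39, -14, 33, -27, -15, -25, -43]
sift down from index 1:
  -44 vs larger child 33 at index 4, swap → [2, 33, 39, -14, -44, -27, -15, -25, -43]
sift down from index 0:
  2 vs larger child 39 at index 2, swap → [39, 33, 2, -14, -44, -27, -15, -25, -43]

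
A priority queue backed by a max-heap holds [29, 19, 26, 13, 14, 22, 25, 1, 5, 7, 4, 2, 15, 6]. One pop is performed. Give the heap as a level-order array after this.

remove root 29; move last element 6 to root → [6, 19, 26, 13, 14, 22, 25, 1, 5, 7, 4, 2, 15]
6 vs larger child 26 at index 2, swap → [26, 19, 6, 13, 14, 22, 25, 1, 5, 7, 4, 2, 15]
6 vs larger child 25 at index 6, swap → [26, 19, 25, 13, 14, 22, 6, 1, 5, 7, 4, 2, 15]

[26, 19, 25, 13, 14, 22, 6, 1, 5, 7, 4, 2, 15]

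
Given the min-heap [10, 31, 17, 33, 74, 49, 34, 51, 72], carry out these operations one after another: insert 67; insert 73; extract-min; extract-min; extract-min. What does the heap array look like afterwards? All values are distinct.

[33, 51, 34, 72, 67, 49, 73, 74]

insert 67:
  append 67 at index 9 → [10, 31, 17, 33, 74, 49, 34, 51, 72, 67]
  67 < parent 74 at index 4, swap → [10, 31, 17, 33, 67, 49, 34, 51, 72, 74]
insert 73:
  append 73 at index 10 → [10, 31, 17, 33, 67, 49, 34, 51, 72, 74, 73] (no swap needed)
extract-min → returns 10:
  remove root 10; move last element 73 to root → [73, 31, 17, 33, 67, 49, 34, 51, 72, 74]
  73 vs smaller child 17 at index 2, swap → [17, 31, 73, 33, 67, 49, 34, 51, 72, 74]
  73 vs smaller child 34 at index 6, swap → [17, 31, 34, 33, 67, 49, 73, 51, 72, 74]
extract-min → returns 17:
  remove root 17; move last element 74 to root → [74, 31, 34, 33, 67, 49, 73, 51, 72]
  74 vs smaller child 31 at index 1, swap → [31, 74, 34, 33, 67, 49, 73, 51, 72]
  74 vs smaller child 33 at index 3, swap → [31, 33, 34, 74, 67, 49, 73, 51, 72]
  74 vs smaller child 51 at index 7, swap → [31, 33, 34, 51, 67, 49, 73, 74, 72]
extract-min → returns 31:
  remove root 31; move last element 72 to root → [72, 33, 34, 51, 67, 49, 73, 74]
  72 vs smaller child 33 at index 1, swap → [33, 72, 34, 51, 67, 49, 73, 74]
  72 vs smaller child 51 at index 3, swap → [33, 51, 34, 72, 67, 49, 73, 74]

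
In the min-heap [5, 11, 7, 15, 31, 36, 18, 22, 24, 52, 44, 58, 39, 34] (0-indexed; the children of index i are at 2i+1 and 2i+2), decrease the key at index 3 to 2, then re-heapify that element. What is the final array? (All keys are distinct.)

[2, 5, 7, 11, 31, 36, 18, 22, 24, 52, 44, 58, 39, 34]

set index 3 from 15 to 2 → [5, 11, 7, 2, 31, 36, 18, 22, 24, 52, 44, 58, 39, 34]
2 < parent 11 at index 1, swap → [5, 2, 7, 11, 31, 36, 18, 22, 24, 52, 44, 58, 39, 34]
2 < parent 5 at index 0, swap → [2, 5, 7, 11, 31, 36, 18, 22, 24, 52, 44, 58, 39, 34]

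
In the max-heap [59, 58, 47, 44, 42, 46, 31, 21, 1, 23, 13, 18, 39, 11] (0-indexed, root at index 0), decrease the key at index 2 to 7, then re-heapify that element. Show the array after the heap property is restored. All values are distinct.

[59, 58, 46, 44, 42, 39, 31, 21, 1, 23, 13, 18, 7, 11]

set index 2 from 47 to 7 → [59, 58, 7, 44, 42, 46, 31, 21, 1, 23, 13, 18, 39, 11]
7 vs larger child 46 at index 5, swap → [59, 58, 46, 44, 42, 7, 31, 21, 1, 23, 13, 18, 39, 11]
7 vs larger child 39 at index 12, swap → [59, 58, 46, 44, 42, 39, 31, 21, 1, 23, 13, 18, 7, 11]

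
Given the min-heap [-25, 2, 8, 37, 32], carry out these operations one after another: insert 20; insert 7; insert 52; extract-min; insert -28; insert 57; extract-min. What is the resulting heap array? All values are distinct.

[2, 32, 7, 37, 52, 20, 8, 57]

insert 20:
  append 20 at index 5 → [-25, 2, 8, 37, 32, 20] (no swap needed)
insert 7:
  append 7 at index 6 → [-25, 2, 8, 37, 32, 20, 7]
  7 < parent 8 at index 2, swap → [-25, 2, 7, 37, 32, 20, 8]
insert 52:
  append 52 at index 7 → [-25, 2, 7, 37, 32, 20, 8, 52] (no swap needed)
extract-min → returns -25:
  remove root -25; move last element 52 to root → [52, 2, 7, 37, 32, 20, 8]
  52 vs smaller child 2 at index 1, swap → [2, 52, 7, 37, 32, 20, 8]
  52 vs smaller child 32 at index 4, swap → [2, 32, 7, 37, 52, 20, 8]
insert -28:
  append -28 at index 7 → [2, 32, 7, 37, 52, 20, 8, -28]
  -28 < parent 37 at index 3, swap → [2, 32, 7, -28, 52, 20, 8, 37]
  -28 < parent 32 at index 1, swap → [2, -28, 7, 32, 52, 20, 8, 37]
  -28 < parent 2 at index 0, swap → [-28, 2, 7, 32, 52, 20, 8, 37]
insert 57:
  append 57 at index 8 → [-28, 2, 7, 32, 52, 20, 8, 37, 57] (no swap needed)
extract-min → returns -28:
  remove root -28; move last element 57 to root → [57, 2, 7, 32, 52, 20, 8, 37]
  57 vs smaller child 2 at index 1, swap → [2, 57, 7, 32, 52, 20, 8, 37]
  57 vs smaller child 32 at index 3, swap → [2, 32, 7, 57, 52, 20, 8, 37]
  57 vs only child 37 at index 7, swap → [2, 32, 7, 37, 52, 20, 8, 57]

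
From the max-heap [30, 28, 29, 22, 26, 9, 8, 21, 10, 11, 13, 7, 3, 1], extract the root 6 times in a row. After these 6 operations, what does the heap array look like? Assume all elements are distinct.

extract-max #1 returns 30:
  remove root 30; move last element 1 to root → [1, 28, 29, 22, 26, 9, 8, 21, 10, 11, 13, 7, 3]
  1 vs larger child 29 at index 2, swap → [29, 28, 1, 22, 26, 9, 8, 21, 10, 11, 13, 7, 3]
  1 vs larger child 9 at index 5, swap → [29, 28, 9, 22, 26, 1, 8, 21, 10, 11, 13, 7, 3]
  1 vs larger child 7 at index 11, swap → [29, 28, 9, 22, 26, 7, 8, 21, 10, 11, 13, 1, 3]
extract-max #2 returns 29:
  remove root 29; move last element 3 to root → [3, 28, 9, 22, 26, 7, 8, 21, 10, 11, 13, 1]
  3 vs larger child 28 at index 1, swap → [28, 3, 9, 22, 26, 7, 8, 21, 10, 11, 13, 1]
  3 vs larger child 26 at index 4, swap → [28, 26, 9, 22, 3, 7, 8, 21, 10, 11, 13, 1]
  3 vs larger child 13 at index 10, swap → [28, 26, 9, 22, 13, 7, 8, 21, 10, 11, 3, 1]
extract-max #3 returns 28:
  remove root 28; move last element 1 to root → [1, 26, 9, 22, 13, 7, 8, 21, 10, 11, 3]
  1 vs larger child 26 at index 1, swap → [26, 1, 9, 22, 13, 7, 8, 21, 10, 11, 3]
  1 vs larger child 22 at index 3, swap → [26, 22, 9, 1, 13, 7, 8, 21, 10, 11, 3]
  1 vs larger child 21 at index 7, swap → [26, 22, 9, 21, 13, 7, 8, 1, 10, 11, 3]
extract-max #4 returns 26:
  remove root 26; move last element 3 to root → [3, 22, 9, 21, 13, 7, 8, 1, 10, 11]
  3 vs larger child 22 at index 1, swap → [22, 3, 9, 21, 13, 7, 8, 1, 10, 11]
  3 vs larger child 21 at index 3, swap → [22, 21, 9, 3, 13, 7, 8, 1, 10, 11]
  3 vs larger child 10 at index 8, swap → [22, 21, 9, 10, 13, 7, 8, 1, 3, 11]
extract-max #5 returns 22:
  remove root 22; move last element 11 to root → [11, 21, 9, 10, 13, 7, 8, 1, 3]
  11 vs larger child 21 at index 1, swap → [21, 11, 9, 10, 13, 7, 8, 1, 3]
  11 vs larger child 13 at index 4, swap → [21, 13, 9, 10, 11, 7, 8, 1, 3]
extract-max #6 returns 21:
  remove root 21; move last element 3 to root → [3, 13, 9, 10, 11, 7, 8, 1]
  3 vs larger child 13 at index 1, swap → [13, 3, 9, 10, 11, 7, 8, 1]
  3 vs larger child 11 at index 4, swap → [13, 11, 9, 10, 3, 7, 8, 1]

[13, 11, 9, 10, 3, 7, 8, 1]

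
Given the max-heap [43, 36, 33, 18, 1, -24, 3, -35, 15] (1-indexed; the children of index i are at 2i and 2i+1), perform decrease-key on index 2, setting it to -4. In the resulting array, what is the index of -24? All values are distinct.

set index 2 from 36 to -4 → [43, -4, 33, 18, 1, -24, 3, -35, 15]
-4 vs larger child 18 at index 4, swap → [43, 18, 33, -4, 1, -24, 3, -35, 15]
-4 vs larger child 15 at index 9, swap → [43, 18, 33, 15, 1, -24, 3, -35, -4]
resulting array: [43, 18, 33, 15, 1, -24, 3, -35, -4]

6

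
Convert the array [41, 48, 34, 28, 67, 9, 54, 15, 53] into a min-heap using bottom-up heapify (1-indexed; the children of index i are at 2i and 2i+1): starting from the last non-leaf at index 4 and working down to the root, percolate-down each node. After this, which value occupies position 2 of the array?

15

sift down from index 4:
  28 vs smaller child 15 at index 8, swap → [41, 48, 34, 15, 67, 9, 54, 28, 53]
sift down from index 3:
  34 vs smaller child 9 at index 6, swap → [41, 48, 9, 15, 67, 34, 54, 28, 53]
sift down from index 2:
  48 vs smaller child 15 at index 4, swap → [41, 15, 9, 48, 67, 34, 54, 28, 53]
  48 vs smaller child 28 at index 8, swap → [41, 15, 9, 28, 67, 34, 54, 48, 53]
sift down from index 1:
  41 vs smaller child 9 at index 3, swap → [9, 15, 41, 28, 67, 34, 54, 48, 53]
  41 vs smaller child 34 at index 6, swap → [9, 15, 34, 28, 67, 41, 54, 48, 53]
resulting array: [9, 15, 34, 28, 67, 41, 54, 48, 53]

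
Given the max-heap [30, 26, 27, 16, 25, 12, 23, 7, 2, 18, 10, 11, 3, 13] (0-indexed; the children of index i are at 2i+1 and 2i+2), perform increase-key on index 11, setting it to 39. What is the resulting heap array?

set index 11 from 11 to 39 → [30, 26, 27, 16, 25, 12, 23, 7, 2, 18, 10, 39, 3, 13]
39 > parent 12 at index 5, swap → [30, 26, 27, 16, 25, 39, 23, 7, 2, 18, 10, 12, 3, 13]
39 > parent 27 at index 2, swap → [30, 26, 39, 16, 25, 27, 23, 7, 2, 18, 10, 12, 3, 13]
39 > parent 30 at index 0, swap → [39, 26, 30, 16, 25, 27, 23, 7, 2, 18, 10, 12, 3, 13]

[39, 26, 30, 16, 25, 27, 23, 7, 2, 18, 10, 12, 3, 13]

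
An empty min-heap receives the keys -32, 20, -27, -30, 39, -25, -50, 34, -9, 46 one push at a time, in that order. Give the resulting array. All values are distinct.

[-50, -30, -32, -9, 39, -25, -27, 34, 20, 46]

Insert -32:
  append -32 at index 0 → [-32] (no swap needed)
Insert 20:
  append 20 at index 1 → [-32, 20] (no swap needed)
Insert -27:
  append -27 at index 2 → [-32, 20, -27] (no swap needed)
Insert -30:
  append -30 at index 3 → [-32, 20, -27, -30]
  -30 < parent 20 at index 1, swap → [-32, -30, -27, 20]
Insert 39:
  append 39 at index 4 → [-32, -30, -27, 20, 39] (no swap needed)
Insert -25:
  append -25 at index 5 → [-32, -30, -27, 20, 39, -25] (no swap needed)
Insert -50:
  append -50 at index 6 → [-32, -30, -27, 20, 39, -25, -50]
  -50 < parent -27 at index 2, swap → [-32, -30, -50, 20, 39, -25, -27]
  -50 < parent -32 at index 0, swap → [-50, -30, -32, 20, 39, -25, -27]
Insert 34:
  append 34 at index 7 → [-50, -30, -32, 20, 39, -25, -27, 34] (no swap needed)
Insert -9:
  append -9 at index 8 → [-50, -30, -32, 20, 39, -25, -27, 34, -9]
  -9 < parent 20 at index 3, swap → [-50, -30, -32, -9, 39, -25, -27, 34, 20]
Insert 46:
  append 46 at index 9 → [-50, -30, -32, -9, 39, -25, -27, 34, 20, 46] (no swap needed)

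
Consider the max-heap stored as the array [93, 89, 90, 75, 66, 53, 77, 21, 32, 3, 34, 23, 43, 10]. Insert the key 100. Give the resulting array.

[100, 89, 93, 75, 66, 53, 90, 21, 32, 3, 34, 23, 43, 10, 77]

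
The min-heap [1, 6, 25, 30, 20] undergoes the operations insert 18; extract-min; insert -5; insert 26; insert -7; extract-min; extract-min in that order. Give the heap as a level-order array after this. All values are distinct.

[6, 20, 18, 30, 25, 26]

insert 18:
  append 18 at index 5 → [1, 6, 25, 30, 20, 18]
  18 < parent 25 at index 2, swap → [1, 6, 18, 30, 20, 25]
extract-min → returns 1:
  remove root 1; move last element 25 to root → [25, 6, 18, 30, 20]
  25 vs smaller child 6 at index 1, swap → [6, 25, 18, 30, 20]
  25 vs smaller child 20 at index 4, swap → [6, 20, 18, 30, 25]
insert -5:
  append -5 at index 5 → [6, 20, 18, 30, 25, -5]
  -5 < parent 18 at index 2, swap → [6, 20, -5, 30, 25, 18]
  -5 < parent 6 at index 0, swap → [-5, 20, 6, 30, 25, 18]
insert 26:
  append 26 at index 6 → [-5, 20, 6, 30, 25, 18, 26] (no swap needed)
insert -7:
  append -7 at index 7 → [-5, 20, 6, 30, 25, 18, 26, -7]
  -7 < parent 30 at index 3, swap → [-5, 20, 6, -7, 25, 18, 26, 30]
  -7 < parent 20 at index 1, swap → [-5, -7, 6, 20, 25, 18, 26, 30]
  -7 < parent -5 at index 0, swap → [-7, -5, 6, 20, 25, 18, 26, 30]
extract-min → returns -7:
  remove root -7; move last element 30 to root → [30, -5, 6, 20, 25, 18, 26]
  30 vs smaller child -5 at index 1, swap → [-5, 30, 6, 20, 25, 18, 26]
  30 vs smaller child 20 at index 3, swap → [-5, 20, 6, 30, 25, 18, 26]
extract-min → returns -5:
  remove root -5; move last element 26 to root → [26, 20, 6, 30, 25, 18]
  26 vs smaller child 6 at index 2, swap → [6, 20, 26, 30, 25, 18]
  26 vs only child 18 at index 5, swap → [6, 20, 18, 30, 25, 26]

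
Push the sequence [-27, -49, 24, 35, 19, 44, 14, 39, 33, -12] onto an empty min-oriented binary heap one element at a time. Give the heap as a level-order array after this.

[-49, -27, 14, 33, -12, 44, 24, 39, 35, 19]

Insert -27:
  append -27 at index 0 → [-27] (no swap needed)
Insert -49:
  append -49 at index 1 → [-27, -49]
  -49 < parent -27 at index 0, swap → [-49, -27]
Insert 24:
  append 24 at index 2 → [-49, -27, 24] (no swap needed)
Insert 35:
  append 35 at index 3 → [-49, -27, 24, 35] (no swap needed)
Insert 19:
  append 19 at index 4 → [-49, -27, 24, 35, 19] (no swap needed)
Insert 44:
  append 44 at index 5 → [-49, -27, 24, 35, 19, 44] (no swap needed)
Insert 14:
  append 14 at index 6 → [-49, -27, 24, 35, 19, 44, 14]
  14 < parent 24 at index 2, swap → [-49, -27, 14, 35, 19, 44, 24]
Insert 39:
  append 39 at index 7 → [-49, -27, 14, 35, 19, 44, 24, 39] (no swap needed)
Insert 33:
  append 33 at index 8 → [-49, -27, 14, 35, 19, 44, 24, 39, 33]
  33 < parent 35 at index 3, swap → [-49, -27, 14, 33, 19, 44, 24, 39, 35]
Insert -12:
  append -12 at index 9 → [-49, -27, 14, 33, 19, 44, 24, 39, 35, -12]
  -12 < parent 19 at index 4, swap → [-49, -27, 14, 33, -12, 44, 24, 39, 35, 19]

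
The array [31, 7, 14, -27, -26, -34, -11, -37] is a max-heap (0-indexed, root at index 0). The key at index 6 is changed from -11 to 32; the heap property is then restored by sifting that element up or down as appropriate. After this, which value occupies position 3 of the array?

-27

set index 6 from -11 to 32 → [31, 7, 14, -27, -26, -34, 32, -37]
32 > parent 14 at index 2, swap → [31, 7, 32, -27, -26, -34, 14, -37]
32 > parent 31 at index 0, swap → [32, 7, 31, -27, -26, -34, 14, -37]
resulting array: [32, 7, 31, -27, -26, -34, 14, -37]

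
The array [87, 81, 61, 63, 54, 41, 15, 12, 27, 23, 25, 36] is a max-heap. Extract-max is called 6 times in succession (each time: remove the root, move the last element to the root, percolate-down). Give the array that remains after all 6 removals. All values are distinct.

[36, 27, 23, 15, 25, 12]

extract-max #1 returns 87:
  remove root 87; move last element 36 to root → [36, 81, 61, 63, 54, 41, 15, 12, 27, 23, 25]
  36 vs larger child 81 at index 1, swap → [81, 36, 61, 63, 54, 41, 15, 12, 27, 23, 25]
  36 vs larger child 63 at index 3, swap → [81, 63, 61, 36, 54, 41, 15, 12, 27, 23, 25]
extract-max #2 returns 81:
  remove root 81; move last element 25 to root → [25, 63, 61, 36, 54, 41, 15, 12, 27, 23]
  25 vs larger child 63 at index 1, swap → [63, 25, 61, 36, 54, 41, 15, 12, 27, 23]
  25 vs larger child 54 at index 4, swap → [63, 54, 61, 36, 25, 41, 15, 12, 27, 23]
extract-max #3 returns 63:
  remove root 63; move last element 23 to root → [23, 54, 61, 36, 25, 41, 15, 12, 27]
  23 vs larger child 61 at index 2, swap → [61, 54, 23, 36, 25, 41, 15, 12, 27]
  23 vs larger child 41 at index 5, swap → [61, 54, 41, 36, 25, 23, 15, 12, 27]
extract-max #4 returns 61:
  remove root 61; move last element 27 to root → [27, 54, 41, 36, 25, 23, 15, 12]
  27 vs larger child 54 at index 1, swap → [54, 27, 41, 36, 25, 23, 15, 12]
  27 vs larger child 36 at index 3, swap → [54, 36, 41, 27, 25, 23, 15, 12]
extract-max #5 returns 54:
  remove root 54; move last element 12 to root → [12, 36, 41, 27, 25, 23, 15]
  12 vs larger child 41 at index 2, swap → [41, 36, 12, 27, 25, 23, 15]
  12 vs larger child 23 at index 5, swap → [41, 36, 23, 27, 25, 12, 15]
extract-max #6 returns 41:
  remove root 41; move last element 15 to root → [15, 36, 23, 27, 25, 12]
  15 vs larger child 36 at index 1, swap → [36, 15, 23, 27, 25, 12]
  15 vs larger child 27 at index 3, swap → [36, 27, 23, 15, 25, 12]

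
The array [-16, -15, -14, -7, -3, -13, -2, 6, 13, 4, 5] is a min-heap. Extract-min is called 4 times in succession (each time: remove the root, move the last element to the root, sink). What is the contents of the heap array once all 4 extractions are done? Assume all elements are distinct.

extract-min #1 returns -16:
  remove root -16; move last element 5 to root → [5, -15, -14, -7, -3, -13, -2, 6, 13, 4]
  5 vs smaller child -15 at index 1, swap → [-15, 5, -14, -7, -3, -13, -2, 6, 13, 4]
  5 vs smaller child -7 at index 3, swap → [-15, -7, -14, 5, -3, -13, -2, 6, 13, 4]
extract-min #2 returns -15:
  remove root -15; move last element 4 to root → [4, -7, -14, 5, -3, -13, -2, 6, 13]
  4 vs smaller child -14 at index 2, swap → [-14, -7, 4, 5, -3, -13, -2, 6, 13]
  4 vs smaller child -13 at index 5, swap → [-14, -7, -13, 5, -3, 4, -2, 6, 13]
extract-min #3 returns -14:
  remove root -14; move last element 13 to root → [13, -7, -13, 5, -3, 4, -2, 6]
  13 vs smaller child -13 at index 2, swap → [-13, -7, 13, 5, -3, 4, -2, 6]
  13 vs smaller child -2 at index 6, swap → [-13, -7, -2, 5, -3, 4, 13, 6]
extract-min #4 returns -13:
  remove root -13; move last element 6 to root → [6, -7, -2, 5, -3, 4, 13]
  6 vs smaller child -7 at index 1, swap → [-7, 6, -2, 5, -3, 4, 13]
  6 vs smaller child -3 at index 4, swap → [-7, -3, -2, 5, 6, 4, 13]

[-7, -3, -2, 5, 6, 4, 13]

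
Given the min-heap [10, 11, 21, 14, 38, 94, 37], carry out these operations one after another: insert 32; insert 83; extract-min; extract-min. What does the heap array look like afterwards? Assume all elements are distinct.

insert 32:
  append 32 at index 7 → [10, 11, 21, 14, 38, 94, 37, 32] (no swap needed)
insert 83:
  append 83 at index 8 → [10, 11, 21, 14, 38, 94, 37, 32, 83] (no swap needed)
extract-min → returns 10:
  remove root 10; move last element 83 to root → [83, 11, 21, 14, 38, 94, 37, 32]
  83 vs smaller child 11 at index 1, swap → [11, 83, 21, 14, 38, 94, 37, 32]
  83 vs smaller child 14 at index 3, swap → [11, 14, 21, 83, 38, 94, 37, 32]
  83 vs only child 32 at index 7, swap → [11, 14, 21, 32, 38, 94, 37, 83]
extract-min → returns 11:
  remove root 11; move last element 83 to root → [83, 14, 21, 32, 38, 94, 37]
  83 vs smaller child 14 at index 1, swap → [14, 83, 21, 32, 38, 94, 37]
  83 vs smaller child 32 at index 3, swap → [14, 32, 21, 83, 38, 94, 37]

[14, 32, 21, 83, 38, 94, 37]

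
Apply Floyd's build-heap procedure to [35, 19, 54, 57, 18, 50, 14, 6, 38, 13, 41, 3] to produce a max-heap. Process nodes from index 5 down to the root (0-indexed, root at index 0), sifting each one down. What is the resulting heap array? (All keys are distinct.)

[57, 41, 54, 38, 35, 50, 14, 6, 19, 13, 18, 3]

sift down from index 5: already satisfies heap property
sift down from index 4:
  18 vs larger child 41 at index 10, swap → [35, 19, 54, 57, 41, 50, 14, 6, 38, 13, 18, 3]
sift down from index 3: already satisfies heap property
sift down from index 2: already satisfies heap property
sift down from index 1:
  19 vs larger child 57 at index 3, swap → [35, 57, 54, 19, 41, 50, 14, 6, 38, 13, 18, 3]
  19 vs larger child 38 at index 8, swap → [35, 57, 54, 38, 41, 50, 14, 6, 19, 13, 18, 3]
sift down from index 0:
  35 vs larger child 57 at index 1, swap → [57, 35, 54, 38, 41, 50, 14, 6, 19, 13, 18, 3]
  35 vs larger child 41 at index 4, swap → [57, 41, 54, 38, 35, 50, 14, 6, 19, 13, 18, 3]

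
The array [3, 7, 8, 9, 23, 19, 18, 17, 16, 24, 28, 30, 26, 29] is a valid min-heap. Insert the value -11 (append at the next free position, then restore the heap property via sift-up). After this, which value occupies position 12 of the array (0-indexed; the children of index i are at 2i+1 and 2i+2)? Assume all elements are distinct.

append -11 at index 14 → [3, 7, 8, 9, 23, 19, 18, 17, 16, 24, 28, 30, 26, 29, -11]
-11 < parent 18 at index 6, swap → [3, 7, 8, 9, 23, 19, -11, 17, 16, 24, 28, 30, 26, 29, 18]
-11 < parent 8 at index 2, swap → [3, 7, -11, 9, 23, 19, 8, 17, 16, 24, 28, 30, 26, 29, 18]
-11 < parent 3 at index 0, swap → [-11, 7, 3, 9, 23, 19, 8, 17, 16, 24, 28, 30, 26, 29, 18]
resulting array: [-11, 7, 3, 9, 23, 19, 8, 17, 16, 24, 28, 30, 26, 29, 18]

26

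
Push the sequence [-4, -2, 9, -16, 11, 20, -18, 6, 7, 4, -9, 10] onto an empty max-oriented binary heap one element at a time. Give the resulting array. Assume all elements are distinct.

[20, 9, 11, 7, 4, 10, -18, -16, 6, -4, -9, -2]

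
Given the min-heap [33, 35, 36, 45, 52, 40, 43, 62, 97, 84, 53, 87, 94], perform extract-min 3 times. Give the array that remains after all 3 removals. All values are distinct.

[40, 45, 43, 62, 52, 87, 53, 94, 97, 84]

extract-min #1 returns 33:
  remove root 33; move last element 94 to root → [94, 35, 36, 45, 52, 40, 43, 62, 97, 84, 53, 87]
  94 vs smaller child 35 at index 1, swap → [35, 94, 36, 45, 52, 40, 43, 62, 97, 84, 53, 87]
  94 vs smaller child 45 at index 3, swap → [35, 45, 36, 94, 52, 40, 43, 62, 97, 84, 53, 87]
  94 vs smaller child 62 at index 7, swap → [35, 45, 36, 62, 52, 40, 43, 94, 97, 84, 53, 87]
extract-min #2 returns 35:
  remove root 35; move last element 87 to root → [87, 45, 36, 62, 52, 40, 43, 94, 97, 84, 53]
  87 vs smaller child 36 at index 2, swap → [36, 45, 87, 62, 52, 40, 43, 94, 97, 84, 53]
  87 vs smaller child 40 at index 5, swap → [36, 45, 40, 62, 52, 87, 43, 94, 97, 84, 53]
extract-min #3 returns 36:
  remove root 36; move last element 53 to root → [53, 45, 40, 62, 52, 87, 43, 94, 97, 84]
  53 vs smaller child 40 at index 2, swap → [40, 45, 53, 62, 52, 87, 43, 94, 97, 84]
  53 vs smaller child 43 at index 6, swap → [40, 45, 43, 62, 52, 87, 53, 94, 97, 84]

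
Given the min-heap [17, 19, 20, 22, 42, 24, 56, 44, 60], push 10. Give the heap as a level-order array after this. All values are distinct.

[10, 17, 20, 22, 19, 24, 56, 44, 60, 42]

append 10 at index 9 → [17, 19, 20, 22, 42, 24, 56, 44, 60, 10]
10 < parent 42 at index 4, swap → [17, 19, 20, 22, 10, 24, 56, 44, 60, 42]
10 < parent 19 at index 1, swap → [17, 10, 20, 22, 19, 24, 56, 44, 60, 42]
10 < parent 17 at index 0, swap → [10, 17, 20, 22, 19, 24, 56, 44, 60, 42]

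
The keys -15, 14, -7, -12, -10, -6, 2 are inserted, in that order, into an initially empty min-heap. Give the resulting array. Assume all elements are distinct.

[-15, -12, -7, 14, -10, -6, 2]

Insert -15:
  append -15 at index 0 → [-15] (no swap needed)
Insert 14:
  append 14 at index 1 → [-15, 14] (no swap needed)
Insert -7:
  append -7 at index 2 → [-15, 14, -7] (no swap needed)
Insert -12:
  append -12 at index 3 → [-15, 14, -7, -12]
  -12 < parent 14 at index 1, swap → [-15, -12, -7, 14]
Insert -10:
  append -10 at index 4 → [-15, -12, -7, 14, -10] (no swap needed)
Insert -6:
  append -6 at index 5 → [-15, -12, -7, 14, -10, -6] (no swap needed)
Insert 2:
  append 2 at index 6 → [-15, -12, -7, 14, -10, -6, 2] (no swap needed)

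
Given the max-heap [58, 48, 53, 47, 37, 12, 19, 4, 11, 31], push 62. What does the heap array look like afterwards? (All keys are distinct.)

[62, 58, 53, 47, 48, 12, 19, 4, 11, 31, 37]

append 62 at index 10 → [58, 48, 53, 47, 37, 12, 19, 4, 11, 31, 62]
62 > parent 37 at index 4, swap → [58, 48, 53, 47, 62, 12, 19, 4, 11, 31, 37]
62 > parent 48 at index 1, swap → [58, 62, 53, 47, 48, 12, 19, 4, 11, 31, 37]
62 > parent 58 at index 0, swap → [62, 58, 53, 47, 48, 12, 19, 4, 11, 31, 37]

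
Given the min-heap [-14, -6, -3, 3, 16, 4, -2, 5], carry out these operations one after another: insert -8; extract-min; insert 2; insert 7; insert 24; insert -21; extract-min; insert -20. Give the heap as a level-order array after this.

insert -8:
  append -8 at index 8 → [-14, -6, -3, 3, 16, 4, -2, 5, -8]
  -8 < parent 3 at index 3, swap → [-14, -6, -3, -8, 16, 4, -2, 5, 3]
  -8 < parent -6 at index 1, swap → [-14, -8, -3, -6, 16, 4, -2, 5, 3]
extract-min → returns -14:
  remove root -14; move last element 3 to root → [3, -8, -3, -6, 16, 4, -2, 5]
  3 vs smaller child -8 at index 1, swap → [-8, 3, -3, -6, 16, 4, -2, 5]
  3 vs smaller child -6 at index 3, swap → [-8, -6, -3, 3, 16, 4, -2, 5]
insert 2:
  append 2 at index 8 → [-8, -6, -3, 3, 16, 4, -2, 5, 2]
  2 < parent 3 at index 3, swap → [-8, -6, -3, 2, 16, 4, -2, 5, 3]
insert 7:
  append 7 at index 9 → [-8, -6, -3, 2, 16, 4, -2, 5, 3, 7]
  7 < parent 16 at index 4, swap → [-8, -6, -3, 2, 7, 4, -2, 5, 3, 16]
insert 24:
  append 24 at index 10 → [-8, -6, -3, 2, 7, 4, -2, 5, 3, 16, 24] (no swap needed)
insert -21:
  append -21 at index 11 → [-8, -6, -3, 2, 7, 4, -2, 5, 3, 16, 24, -21]
  -21 < parent 4 at index 5, swap → [-8, -6, -3, 2, 7, -21, -2, 5, 3, 16, 24, 4]
  -21 < parent -3 at index 2, swap → [-8, -6, -21, 2, 7, -3, -2, 5, 3, 16, 24, 4]
  -21 < parent -8 at index 0, swap → [-21, -6, -8, 2, 7, -3, -2, 5, 3, 16, 24, 4]
extract-min → returns -21:
  remove root -21; move last element 4 to root → [4, -6, -8, 2, 7, -3, -2, 5, 3, 16, 24]
  4 vs smaller child -8 at index 2, swap → [-8, -6, 4, 2, 7, -3, -2, 5, 3, 16, 24]
  4 vs smaller child -3 at index 5, swap → [-8, -6, -3, 2, 7, 4, -2, 5, 3, 16, 24]
insert -20:
  append -20 at index 11 → [-8, -6, -3, 2, 7, 4, -2, 5, 3, 16, 24, -20]
  -20 < parent 4 at index 5, swap → [-8, -6, -3, 2, 7, -20, -2, 5, 3, 16, 24, 4]
  -20 < parent -3 at index 2, swap → [-8, -6, -20, 2, 7, -3, -2, 5, 3, 16, 24, 4]
  -20 < parent -8 at index 0, swap → [-20, -6, -8, 2, 7, -3, -2, 5, 3, 16, 24, 4]

[-20, -6, -8, 2, 7, -3, -2, 5, 3, 16, 24, 4]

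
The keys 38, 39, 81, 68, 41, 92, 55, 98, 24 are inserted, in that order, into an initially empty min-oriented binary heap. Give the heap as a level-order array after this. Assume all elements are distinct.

[24, 38, 55, 39, 41, 92, 81, 98, 68]

Insert 38:
  append 38 at index 0 → [38] (no swap needed)
Insert 39:
  append 39 at index 1 → [38, 39] (no swap needed)
Insert 81:
  append 81 at index 2 → [38, 39, 81] (no swap needed)
Insert 68:
  append 68 at index 3 → [38, 39, 81, 68] (no swap needed)
Insert 41:
  append 41 at index 4 → [38, 39, 81, 68, 41] (no swap needed)
Insert 92:
  append 92 at index 5 → [38, 39, 81, 68, 41, 92] (no swap needed)
Insert 55:
  append 55 at index 6 → [38, 39, 81, 68, 41, 92, 55]
  55 < parent 81 at index 2, swap → [38, 39, 55, 68, 41, 92, 81]
Insert 98:
  append 98 at index 7 → [38, 39, 55, 68, 41, 92, 81, 98] (no swap needed)
Insert 24:
  append 24 at index 8 → [38, 39, 55, 68, 41, 92, 81, 98, 24]
  24 < parent 68 at index 3, swap → [38, 39, 55, 24, 41, 92, 81, 98, 68]
  24 < parent 39 at index 1, swap → [38, 24, 55, 39, 41, 92, 81, 98, 68]
  24 < parent 38 at index 0, swap → [24, 38, 55, 39, 41, 92, 81, 98, 68]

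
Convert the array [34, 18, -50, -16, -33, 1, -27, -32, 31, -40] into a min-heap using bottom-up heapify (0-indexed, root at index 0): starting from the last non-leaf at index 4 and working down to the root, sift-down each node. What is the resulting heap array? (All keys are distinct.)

[-50, -40, -27, -32, -33, 1, 34, -16, 31, 18]

sift down from index 4:
  -33 vs only child -40 at index 9, swap → [34, 18, -50, -16, -40, 1, -27, -32, 31, -33]
sift down from index 3:
  -16 vs smaller child -32 at index 7, swap → [34, 18, -50, -32, -40, 1, -27, -16, 31, -33]
sift down from index 2: already satisfies heap property
sift down from index 1:
  18 vs smaller child -40 at index 4, swap → [34, -40, -50, -32, 18, 1, -27, -16, 31, -33]
  18 vs only child -33 at index 9, swap → [34, -40, -50, -32, -33, 1, -27, -16, 31, 18]
sift down from index 0:
  34 vs smaller child -50 at index 2, swap → [-50, -40, 34, -32, -33, 1, -27, -16, 31, 18]
  34 vs smaller child -27 at index 6, swap → [-50, -40, -27, -32, -33, 1, 34, -16, 31, 18]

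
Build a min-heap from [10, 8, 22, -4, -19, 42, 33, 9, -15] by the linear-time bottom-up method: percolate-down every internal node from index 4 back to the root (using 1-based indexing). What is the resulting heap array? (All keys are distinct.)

[-19, -15, 22, -4, 8, 42, 33, 9, 10]

sift down from index 4:
  -4 vs smaller child -15 at index 9, swap → [10, 8, 22, -15, -19, 42, 33, 9, -4]
sift down from index 3: already satisfies heap property
sift down from index 2:
  8 vs smaller child -19 at index 5, swap → [10, -19, 22, -15, 8, 42, 33, 9, -4]
sift down from index 1:
  10 vs smaller child -19 at index 2, swap → [-19, 10, 22, -15, 8, 42, 33, 9, -4]
  10 vs smaller child -15 at index 4, swap → [-19, -15, 22, 10, 8, 42, 33, 9, -4]
  10 vs smaller child -4 at index 9, swap → [-19, -15, 22, -4, 8, 42, 33, 9, 10]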